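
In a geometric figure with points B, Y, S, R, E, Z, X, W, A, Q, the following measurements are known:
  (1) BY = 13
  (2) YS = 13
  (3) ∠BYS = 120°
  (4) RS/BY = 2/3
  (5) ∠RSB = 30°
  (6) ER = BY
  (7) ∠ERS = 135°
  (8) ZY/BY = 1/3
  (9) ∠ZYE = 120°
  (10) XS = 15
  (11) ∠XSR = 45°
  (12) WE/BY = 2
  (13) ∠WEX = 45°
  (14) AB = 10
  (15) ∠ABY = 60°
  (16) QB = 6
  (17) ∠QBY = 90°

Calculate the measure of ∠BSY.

Step 1: By the law of cosines on triangle SYB: SB² = 13² + 13² − 2·13·13·cos(120°) = 507, so SB = 13·√3.
Step 2: By the inverse law of cosines on triangle BSY: cos(∠BSY) = ((13·√3)² + 13² − 13²) / (2·13·√3·13) = 507/585.43 = 0.866, so ∠BSY = 30°.

Therefore, the measure of angle ∠BSY = 30°.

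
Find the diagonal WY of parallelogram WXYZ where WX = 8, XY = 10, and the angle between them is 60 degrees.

The diagonal of a parallelogram can be found by treating two adjacent sides and the diagonal as a triangle.
Applying the law of cosines with sides 8, 10 and included angle 60°:
d^2 = 64 + 100 - 160*cos(60°) = 84
d = 2*sqrt(21)

2*sqrt(21)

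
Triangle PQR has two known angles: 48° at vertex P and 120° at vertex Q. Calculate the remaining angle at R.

Let angle R = x. Then 48 + 120 + x = 180.
x = 180 - 168 = 12 degrees.

12 degrees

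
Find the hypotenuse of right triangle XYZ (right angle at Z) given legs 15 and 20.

By the Pythagorean theorem: XY^2 = XZ^2 + YZ^2
XY^2 = 15^2 + 20^2 = 225 + 400 = 625
XY = sqrt(625) = 25

25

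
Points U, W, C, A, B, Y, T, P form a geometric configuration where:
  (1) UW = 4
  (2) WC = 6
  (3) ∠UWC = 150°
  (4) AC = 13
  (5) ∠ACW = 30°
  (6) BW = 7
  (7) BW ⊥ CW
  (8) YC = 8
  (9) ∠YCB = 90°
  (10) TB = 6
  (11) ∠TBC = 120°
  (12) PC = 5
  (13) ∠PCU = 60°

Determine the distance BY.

Step 1: By the law of cosines on triangle BWC: BC² = 7² + 6² − 2·7·6·cos(90°) = 85, so BC = √85.
Step 2: By the law of cosines on triangle BCY: BY² = √85² + 8² − 2·√85·8·cos(90°) = 149, so BY = √149.

Therefore, the length of BY = √149.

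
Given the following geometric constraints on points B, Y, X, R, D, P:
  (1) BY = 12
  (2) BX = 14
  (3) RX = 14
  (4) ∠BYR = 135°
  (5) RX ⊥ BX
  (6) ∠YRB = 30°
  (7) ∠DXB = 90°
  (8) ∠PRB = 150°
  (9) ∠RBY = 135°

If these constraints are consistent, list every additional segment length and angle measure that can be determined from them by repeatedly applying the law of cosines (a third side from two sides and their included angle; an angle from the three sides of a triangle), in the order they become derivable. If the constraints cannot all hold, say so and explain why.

These constraints are not satisfiable: (4), (6) and (9) are the three interior angles of triangle BYR, which must sum to 180°, but 135° + 30° + 135° = 300°. No planar figure meets all of them, so nothing further can be derived.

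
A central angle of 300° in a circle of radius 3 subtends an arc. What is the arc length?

Arc length = 2π(3)(5/6) = 5*pi

5*pi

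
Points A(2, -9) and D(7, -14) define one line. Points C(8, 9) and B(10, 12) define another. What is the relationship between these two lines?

Slope of line 1: m1 = (-14 - -9)/(7 - 2) = -5/5 = -1
Slope of line 2: m2 = (12 - 9)/(10 - 8) = 3/2 = 3/2
m1 != m2 (-1 != 3/2), so not parallel.
m1 * m2 = (-1) * (3/2) = -3/2 != -1, so not perpendicular.
The lines are neither parallel nor perpendicular.

Neither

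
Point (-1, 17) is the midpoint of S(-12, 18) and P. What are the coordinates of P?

Using the midpoint formula: M = ((x1 + x2)/2, (y1 + y2)/2)
We know M = (-1, 17) and S = (-12, 18)
For x: -1 = (-12 + x2)/2, so x2 = 2*-1 - -12 = 10
For y: 17 = (18 + y2)/2, so y2 = 2*17 - 18 = 16
P = (10, 16)

(10, 16)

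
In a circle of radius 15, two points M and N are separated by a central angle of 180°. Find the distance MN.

Chord length = 2r sin(θ/2)
= 2 × 15 × sin(180°/2)
= 2 × 15 × sin(90°)
= 30

30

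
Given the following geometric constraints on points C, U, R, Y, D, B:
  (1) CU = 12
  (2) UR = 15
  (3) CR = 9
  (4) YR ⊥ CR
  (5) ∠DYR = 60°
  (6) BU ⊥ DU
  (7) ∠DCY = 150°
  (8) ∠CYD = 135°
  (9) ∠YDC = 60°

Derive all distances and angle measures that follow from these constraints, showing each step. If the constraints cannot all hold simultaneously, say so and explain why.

These constraints are not satisfiable: (7), (8) and (9) are the three interior angles of triangle DCY, which must sum to 180°, but 150° + 135° + 60° = 345°. No planar figure meets all of them, so nothing further can be derived.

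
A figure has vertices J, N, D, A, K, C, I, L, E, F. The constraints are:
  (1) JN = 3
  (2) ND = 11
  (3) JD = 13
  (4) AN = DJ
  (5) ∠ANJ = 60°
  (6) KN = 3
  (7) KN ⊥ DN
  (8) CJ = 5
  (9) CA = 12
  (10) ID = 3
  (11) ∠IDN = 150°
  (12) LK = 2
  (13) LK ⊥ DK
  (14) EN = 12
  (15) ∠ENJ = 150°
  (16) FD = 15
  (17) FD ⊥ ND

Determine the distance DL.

Step 1: By the law of cosines on triangle DNK: DK² = 11² + 3² − 2·11·3·cos(90°) = 130, so DK = √130.
Step 2: By the law of cosines on triangle DKL: DL² = √130² + 2² − 2·√130·2·cos(90°) = 134, so DL = √134.

Therefore, the length of DL = √134.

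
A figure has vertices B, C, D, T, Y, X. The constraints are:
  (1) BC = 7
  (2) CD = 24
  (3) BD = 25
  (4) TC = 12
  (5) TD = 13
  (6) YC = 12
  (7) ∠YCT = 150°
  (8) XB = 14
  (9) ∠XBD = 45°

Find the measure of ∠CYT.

Step 1: By the law of cosines on triangle YCT: YT² = 12² + 12² − 2·12·12·cos(150°) = 537.42, so YT ≈ 23.18.
Step 2: By the inverse law of cosines on triangle CYT: cos(∠CYT) = (12² + 23.18² − 12²) / (2·12·23.18) = 537.42/556.37 = 0.9659, so ∠CYT = 15°.

Therefore, the measure of angle ∠CYT = 15°.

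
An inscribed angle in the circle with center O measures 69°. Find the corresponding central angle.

Central angle = 2 × 69° = 138° (inscribed angle theorem).

138°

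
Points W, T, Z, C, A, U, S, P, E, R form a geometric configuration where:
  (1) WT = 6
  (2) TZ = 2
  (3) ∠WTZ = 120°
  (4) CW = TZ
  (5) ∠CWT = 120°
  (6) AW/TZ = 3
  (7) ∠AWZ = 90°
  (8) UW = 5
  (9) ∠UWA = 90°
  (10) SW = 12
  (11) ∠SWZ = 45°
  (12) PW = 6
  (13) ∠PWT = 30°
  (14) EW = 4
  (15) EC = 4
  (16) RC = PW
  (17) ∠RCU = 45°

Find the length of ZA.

From the given relations: AW = 3·TZ = 3·2 = 6.
Step 1: By the law of cosines on triangle ZTW: ZW² = 2² + 6² − 2·2·6·cos(120°) = 52, so ZW = 2·√13.
Step 2: By the law of cosines on triangle ZWA: ZA² = (2·√13)² + 6² − 2·2·√13·6·cos(90°) = 88, so ZA = 2·√22.

Therefore, the length of ZA = 2·√22.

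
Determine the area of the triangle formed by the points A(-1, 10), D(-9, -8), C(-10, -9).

Using the Shoelace formula for a triangle:
Area = (1/2)|x0(y1 - y2) + x1(y2 - y0) + x2(y0 - y1)|
Area = (1/2)|-1(-8 - -9) + -9(-9 - 10) + -10(10 - -8)|
Area = (1/2)|-1 + 171 + -180|
Area = (1/2)|-10|
Area = (1/2)(10)
Area = 5

5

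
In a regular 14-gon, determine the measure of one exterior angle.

Each exterior angle of a regular n-gon is 360 / n.
For n = 14: 360 / 14 = 180/7 degrees.

180/7 degrees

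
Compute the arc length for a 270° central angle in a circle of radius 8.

Arc length = 2π(8)(3/4) = 12*pi

12*pi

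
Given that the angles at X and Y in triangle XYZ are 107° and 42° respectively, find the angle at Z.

Let angle Z = x. Then 107 + 42 + x = 180.
x = 180 - 149 = 31 degrees.

31 degrees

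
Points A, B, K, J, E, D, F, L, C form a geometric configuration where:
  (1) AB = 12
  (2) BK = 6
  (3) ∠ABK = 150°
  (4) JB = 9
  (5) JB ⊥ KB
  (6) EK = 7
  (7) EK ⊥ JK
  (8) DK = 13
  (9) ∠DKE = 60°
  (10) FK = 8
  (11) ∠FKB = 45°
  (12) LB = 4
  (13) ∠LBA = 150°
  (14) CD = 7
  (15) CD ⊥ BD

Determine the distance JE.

Step 1: By the law of cosines on triangle JBK: JK² = 9² + 6² − 2·9·6·cos(90°) = 117, so JK = 3·√13.
Step 2: By the law of cosines on triangle JKE: JE² = (3·√13)² + 7² − 2·3·√13·7·cos(90°) = 166, so JE = √166.

Therefore, the length of JE = √166.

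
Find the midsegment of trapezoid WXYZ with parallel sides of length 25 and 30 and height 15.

The midsegment (median) of a trapezoid connects the midpoints of the non-parallel sides.
Its length is the average of the two bases: (25 + 30) / 2 = 55/2.

55/2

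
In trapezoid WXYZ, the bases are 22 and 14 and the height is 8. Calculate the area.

A trapezoid's area equals the midsegment times the height.
The midsegment is (22 + 14) / 2 = 18.
Area = 18 * 8 = 144.

144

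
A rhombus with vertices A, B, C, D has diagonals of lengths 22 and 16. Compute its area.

Area = (22 * 16) / 2 = 352 / 2 = 176

176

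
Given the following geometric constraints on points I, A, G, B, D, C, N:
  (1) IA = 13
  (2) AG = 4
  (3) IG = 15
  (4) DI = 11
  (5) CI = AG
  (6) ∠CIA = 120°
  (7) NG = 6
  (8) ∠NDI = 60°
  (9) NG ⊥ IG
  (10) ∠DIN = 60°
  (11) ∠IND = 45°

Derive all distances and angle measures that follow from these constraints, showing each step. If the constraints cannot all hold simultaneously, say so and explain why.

These constraints are not satisfiable: (8), (10) and (11) are the three interior angles of triangle NDI, which must sum to 180°, but 60° + 60° + 45° = 165°. No planar figure meets all of them, so nothing further can be derived.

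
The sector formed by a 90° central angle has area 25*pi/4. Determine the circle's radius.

The sector covers 90°/360° = 1/4 of the full circle.
Full circle area = 25*pi/4 / 1/4 = 25*pi.
Since full area = πr², we get r² = 25*pi/π = 25, so r = 5.

5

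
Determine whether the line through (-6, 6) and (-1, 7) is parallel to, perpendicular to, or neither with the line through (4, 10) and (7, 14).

Slope of line 1: m1 = (7 - 6)/(-1 - -6) = 1/5 = 1/5
Slope of line 2: m2 = (14 - 10)/(7 - 4) = 4/3 = 4/3
m1 != m2 and m1*m2 = 4/15 != -1. Neither.

Neither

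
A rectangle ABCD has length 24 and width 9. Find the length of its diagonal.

A rectangle's diagonal splits it into two right triangles, with the diagonal as the hypotenuse.
By the Pythagorean theorem, d^2 = 24^2 + 9^2 = 657.
Therefore d = sqrt(657) = 3*sqrt(73).

3*sqrt(73)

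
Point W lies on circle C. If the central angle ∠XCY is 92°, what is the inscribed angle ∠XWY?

Inscribed angle = 92° / 2 = 46° (inscribed angle theorem).

46°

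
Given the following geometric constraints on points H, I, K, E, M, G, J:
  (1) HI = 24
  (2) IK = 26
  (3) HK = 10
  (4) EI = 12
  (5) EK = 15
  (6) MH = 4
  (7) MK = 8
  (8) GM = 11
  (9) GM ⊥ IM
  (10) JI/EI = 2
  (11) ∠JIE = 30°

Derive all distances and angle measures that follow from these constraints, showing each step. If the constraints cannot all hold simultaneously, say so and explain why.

The constraints are consistent.

From the given relations:
  JI = 2·EI = 2·12 = 24

Step 1: From EI = 12, IJ = 24, and ∠EIJ = 30°, by the law of cosines:
  EJ² = EI² + IJ² - 2·EI·IJ·cos(30°) = 144 + 576 - 498.8 = 221.2
  EJ ≈ 14.87

Step 2: From HI = 24, HK = 10, IK = 26, by the inverse law of cosines:
  cos(∠IHK) = (HI² + HK² - IK²) / (2·HI·HK)
  ∠IHK = 90°

Step 3: From HK = 10, HM = 4, KM = 8, by the inverse law of cosines:
  cos(∠KHM) = (HK² + HM² - KM²) / (2·HK·HM)
  ∠KHM = 49.46°

Step 4: From IE = 12, IK = 26, EK = 15, by the inverse law of cosines:
  cos(∠EIK) = (IE² + IK² - EK²) / (2·IE·IK)
  ∠EIK = 17.54°

Step 5: From IH = 24, IK = 26, HK = 10, by the inverse law of cosines:
  cos(∠HIK) = (IH² + IK² - HK²) / (2·IH·IK)
  ∠HIK = 22.62°

Step 6: From KE = 15, KI = 26, EI = 12, by the inverse law of cosines:
  cos(∠EKI) = (KE² + KI² - EI²) / (2·KE·KI)
  ∠EKI = 13.95°

Step 7: From KH = 10, KI = 26, HI = 24, by the inverse law of cosines:
  cos(∠HKI) = (KH² + KI² - HI²) / (2·KH·KI)
  ∠HKI = 67.38°

Step 8: From KH = 10, KM = 8, HM = 4, by the inverse law of cosines:
  cos(∠HKM) = (KH² + KM² - HM²) / (2·KH·KM)
  ∠HKM = 22.33°

Step 9: From EI = 12, EK = 15, IK = 26, by the inverse law of cosines:
  cos(∠IEK) = (EI² + EK² - IK²) / (2·EI·EK)
  ∠IEK = 148.52°

Step 10: From MH = 4, MK = 8, HK = 10, by the inverse law of cosines:
  cos(∠HMK) = (MH² + MK² - HK²) / (2·MH·MK)
  ∠HMK = 108.21°

Step 11: From EI = 12, EJ = 14.87, IJ = 24, by the inverse law of cosines:
  cos(∠IEJ) = (EI² + EJ² - IJ²) / (2·EI·EJ)
  ∠IEJ = 126.21°

Step 12: From JE = 14.87, JI = 24, EI = 12, by the inverse law of cosines:
  cos(∠EJI) = (JE² + JI² - EI²) / (2·JE·JI)
  ∠EJI = 23.79°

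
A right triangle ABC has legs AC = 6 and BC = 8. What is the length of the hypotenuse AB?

By the Pythagorean theorem: AB^2 = AC^2 + BC^2
AB^2 = 6^2 + 8^2 = 36 + 64 = 100
AB = sqrt(100) = 10

10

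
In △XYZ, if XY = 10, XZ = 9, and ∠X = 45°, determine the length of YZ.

Law of cosines: YZ^2 = 10^2 + 9^2 - 2(10)(9)cos(45°) = 181 - 90*sqrt(2), so YZ = sqrt(181 - 90*sqrt(2)).

sqrt(181 - 90*sqrt(2))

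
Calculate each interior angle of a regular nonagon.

Each interior angle of a regular n-gon is (n - 2) * 180 / n.
For n = 9: (9 - 2) * 180 / 9 = 1260/9 = 140 degrees.

140 degrees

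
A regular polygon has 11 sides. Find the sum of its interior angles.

The sum of interior angles of an n-sided polygon is (n - 2) * 180.
For n = 11: (11 - 2) * 180 = 9 * 180 = 1620 degrees.

1620 degrees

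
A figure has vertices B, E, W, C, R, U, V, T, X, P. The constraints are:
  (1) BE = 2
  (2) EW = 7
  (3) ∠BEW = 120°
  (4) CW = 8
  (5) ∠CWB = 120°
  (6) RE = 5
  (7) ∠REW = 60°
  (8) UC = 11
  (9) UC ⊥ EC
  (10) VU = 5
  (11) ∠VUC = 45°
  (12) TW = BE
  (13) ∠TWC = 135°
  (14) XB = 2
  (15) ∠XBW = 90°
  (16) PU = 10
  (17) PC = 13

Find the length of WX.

Step 1: By the law of cosines on triangle BEW: BW² = 2² + 7² − 2·2·7·cos(120°) = 67, so BW = √67.
Step 2: By the law of cosines on triangle WBX: WX² = √67² + 2² − 2·√67·2·cos(90°) = 71, so WX = √71.

Therefore, the length of WX = √71.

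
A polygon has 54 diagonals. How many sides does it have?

Using d = n(n - 3)/2, we solve 54 = n(n - 3)/2.
So n(n - 3) = 108.
Testing n = 12: 12 * 9 = 108 = 108. Correct.
The polygon has 12 sides.

12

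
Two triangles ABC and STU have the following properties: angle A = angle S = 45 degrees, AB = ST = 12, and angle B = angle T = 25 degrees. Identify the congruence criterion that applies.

The given information provides:
angle A = angle S = 45 degrees, AB = ST = 12, and angle B = angle T = 25 degrees
This matches the ASA congruence theorem.
Two pairs of corresponding angles and the included side are equal (Angle-Side-Angle).

ASA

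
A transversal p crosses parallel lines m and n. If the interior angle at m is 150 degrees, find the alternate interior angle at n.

Alternate interior angles formed by parallel lines and a transversal are equal.
The given angle is 150 degrees.
The alternate interior angle = 150 degrees.

150 degrees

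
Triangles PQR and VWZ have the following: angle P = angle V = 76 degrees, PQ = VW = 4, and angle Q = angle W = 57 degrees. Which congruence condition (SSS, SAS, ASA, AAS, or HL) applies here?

The given information matches ASA: Two pairs of corresponding angles and the included side are equal (Angle-Side-Angle).

ASA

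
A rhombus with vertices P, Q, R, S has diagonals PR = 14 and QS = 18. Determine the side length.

In a rhombus, the diagonals bisect each other perpendicularly, creating four congruent right triangles.
Each triangle has legs 7 (half of 14) and 9 (half of 18).
The hypotenuse of each right triangle is a side of the rhombus:
side = sqrt(7^2 + 9^2) = sqrt(130)

sqrt(130)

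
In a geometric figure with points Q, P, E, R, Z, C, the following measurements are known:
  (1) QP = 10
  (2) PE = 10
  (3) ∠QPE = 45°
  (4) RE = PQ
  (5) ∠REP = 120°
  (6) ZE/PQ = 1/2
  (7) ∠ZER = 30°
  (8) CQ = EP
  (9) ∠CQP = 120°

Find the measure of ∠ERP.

From the given relations: RE = PQ = 10.
Step 1: By the law of cosines on triangle REP: RP² = 10² + 10² − 2·10·10·cos(120°) = 300, so RP = 10·√3.
Step 2: By the inverse law of cosines on triangle ERP: cos(∠ERP) = (10² + (10·√3)² − 10²) / (2·10·10·√3) = 300/346.41 = 0.866, so ∠ERP = 30°.

Therefore, the measure of angle ∠ERP = 30°.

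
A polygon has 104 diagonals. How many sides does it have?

Using d = n(n - 3)/2, we solve 104 = n(n - 3)/2.
So n(n - 3) = 208.
Testing n = 16: 16 * 13 = 208 = 208. Correct.
The polygon has 16 sides.

16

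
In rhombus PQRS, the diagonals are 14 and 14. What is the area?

The diagonals of a rhombus divide it into four right triangles.
Each triangle has legs 14/ 2 = 7 and 14/2 = 7, so each has area (1/2)*7*7 = 49/2.
Four such triangles give total area = (d1 * d2) / 2 = 98.

98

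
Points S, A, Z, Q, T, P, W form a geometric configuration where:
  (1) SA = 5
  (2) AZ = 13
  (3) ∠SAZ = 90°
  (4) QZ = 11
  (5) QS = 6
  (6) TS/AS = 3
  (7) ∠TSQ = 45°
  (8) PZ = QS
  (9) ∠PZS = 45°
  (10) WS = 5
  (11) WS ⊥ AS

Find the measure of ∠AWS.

Step 1: By the law of cosines on triangle WSA: WA² = 5² + 5² − 2·5·5·cos(90°) = 50, so WA = 5·√2.
Step 2: By the inverse law of cosines on triangle AWS: cos(∠AWS) = ((5·√2)² + 5² − 5²) / (2·5·√2·5) = 50/70.71 = 0.7071, so ∠AWS = 45°.

Therefore, the measure of angle ∠AWS = 45°.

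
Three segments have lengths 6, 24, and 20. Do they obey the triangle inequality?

Sort the sides: 6, 20, 24.
It suffices to check that the sum of the two smallest exceeds the largest:
6 + 20 = 26 > 24. ✓
Yes, a valid triangle can be formed.

Yes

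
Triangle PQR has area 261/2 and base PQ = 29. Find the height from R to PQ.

height = 2 * 261/2 / 29 = 9

9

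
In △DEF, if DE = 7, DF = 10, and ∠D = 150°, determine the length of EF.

When two sides and the included angle are known, the law of cosines gives the third side.
c^2 = a^2 + b^2 - 2ab cos(C) generalizes the Pythagorean theorem to non-right triangles.
Here: EF^2 = 49 + 100 - 140*(-sqrt(3)/2) = 70*sqrt(3) + 149
EF = sqrt(70*sqrt(3) + 149)

sqrt(70*sqrt(3) + 149)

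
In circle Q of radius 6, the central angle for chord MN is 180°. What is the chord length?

Drop a perpendicular from the center to the chord, bisecting both the chord and the central angle.
Each half-chord = r sin(θ/2) = 6 sin(90°).
The full chord = 2 × 6 × sin(90°) = 12.

12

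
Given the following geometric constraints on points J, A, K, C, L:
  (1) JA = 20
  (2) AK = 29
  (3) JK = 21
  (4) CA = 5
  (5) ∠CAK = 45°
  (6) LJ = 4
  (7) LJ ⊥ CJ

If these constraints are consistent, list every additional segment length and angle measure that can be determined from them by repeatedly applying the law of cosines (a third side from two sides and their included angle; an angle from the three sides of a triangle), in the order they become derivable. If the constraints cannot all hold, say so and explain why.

The constraints are consistent. Derivable facts, in order:
After 1 step:
- KC ≈ 25.71
- ∠AJK = 90°
- ∠AKJ = 43.6°
- ∠JAK = 46.4°
After 2 steps:
- ∠ACK = 127.1°
- ∠AKC = 7.9°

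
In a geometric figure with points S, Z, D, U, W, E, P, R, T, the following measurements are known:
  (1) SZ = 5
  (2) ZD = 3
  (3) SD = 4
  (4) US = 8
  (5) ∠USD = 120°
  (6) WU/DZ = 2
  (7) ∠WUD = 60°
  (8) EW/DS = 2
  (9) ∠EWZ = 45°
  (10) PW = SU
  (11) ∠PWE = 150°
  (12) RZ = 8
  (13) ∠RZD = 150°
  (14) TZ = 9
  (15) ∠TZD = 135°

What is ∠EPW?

From the given relations: PW = SU = 8; EW = 2·DS = 2·4 = 8.
Step 1: By the law of cosines on triangle PWE: PE² = 8² + 8² − 2·8·8·cos(150°) = 238.85, so PE ≈ 15.45.
Step 2: By the inverse law of cosines on triangle EPW: cos(∠EPW) = (15.45² + 8² − 8²) / (2·15.45·8) = 238.85/247.28 = 0.9659, so ∠EPW = 15°.

Therefore, the measure of angle ∠EPW = 15°.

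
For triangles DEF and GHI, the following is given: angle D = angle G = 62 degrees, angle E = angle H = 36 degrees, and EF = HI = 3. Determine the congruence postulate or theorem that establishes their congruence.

The given information provides:
angle D = angle G = 62 degrees, angle E = angle H = 36 degrees, and EF = HI = 3
This matches the AAS congruence theorem.
Two pairs of corresponding angles and a non-included side are equal (Angle-Angle-Side).

AAS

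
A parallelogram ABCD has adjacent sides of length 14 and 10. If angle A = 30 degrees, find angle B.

Opposite sides of a parallelogram are parallel, so consecutive angles form co-interior angles on a transversal.
Co-interior angles sum to 180°, giving angle B = 180 - 30 = 150 degrees.

150 degrees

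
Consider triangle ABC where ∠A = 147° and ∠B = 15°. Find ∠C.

The interior angles sum to 180°: angle C = 180 - 147 - 15 = 18°.
The triangle is obtuse (angles 147°, 15°, 18°).

18 degrees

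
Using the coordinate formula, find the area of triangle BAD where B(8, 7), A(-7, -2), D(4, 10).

Using the Shoelace formula for a triangle:
Area = (1/2)|x0(y1 - y2) + x1(y2 - y0) + x2(y0 - y1)|
Area = (1/2)|8(-2 - 10) + -7(10 - 7) + 4(7 - -2)|
Area = (1/2)|-96 + -21 + 36|
Area = (1/2)|-81|
Area = (1/2)(81)
Area = 81/2

81/2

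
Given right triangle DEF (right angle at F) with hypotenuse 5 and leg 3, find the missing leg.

By the Pythagorean theorem: EF^2 = DE^2 - DF^2
EF^2 = 5^2 - 3^2 = 25 - 9 = 16
EF = sqrt(16) = 4

4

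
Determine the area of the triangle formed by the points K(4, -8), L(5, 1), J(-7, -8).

Shoelace: Area = (1/2)|4(1--8) + 5(-8--8) + -7(-8-1)| = (1/2)(99) = 99/2

99/2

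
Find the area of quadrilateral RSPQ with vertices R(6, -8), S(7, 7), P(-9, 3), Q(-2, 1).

Shoelace: sum of cross terms = 189, Area = (1/2)|189| = 189/2

189/2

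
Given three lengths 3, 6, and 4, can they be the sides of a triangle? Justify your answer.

Yes.
The triangle inequality requires that the sum of any two sides exceeds the third.
Here 3 + 4 = 7 > 6, so the condition is met.

Yes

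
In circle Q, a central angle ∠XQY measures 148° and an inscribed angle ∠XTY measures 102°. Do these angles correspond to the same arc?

By the inscribed angle theorem, the inscribed angle for a central angle of 148° should be 148° / 2 = 74°.
The given inscribed angle is 102°, which does not equal 74°.
Therefore, no, they do not correspond to the same arc.

No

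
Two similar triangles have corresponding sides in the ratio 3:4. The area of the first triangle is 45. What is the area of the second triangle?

For similar figures, the area ratio equals the square of the side ratio.
Side ratio (the first triangle to the second triangle) = 3:4, so area ratio = 3^2:4^2 = 9:16.
If the area of the first triangle is 45, then the area of the second triangle = 45 * (16/9) = 80.

80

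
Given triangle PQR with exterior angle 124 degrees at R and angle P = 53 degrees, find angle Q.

angle Q = 124 - 53 = 71 degrees (exterior angle theorem).

71 degrees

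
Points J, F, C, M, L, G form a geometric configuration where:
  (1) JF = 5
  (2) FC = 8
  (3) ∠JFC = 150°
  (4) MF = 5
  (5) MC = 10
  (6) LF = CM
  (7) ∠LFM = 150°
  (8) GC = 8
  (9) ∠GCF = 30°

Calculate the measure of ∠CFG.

Step 1: By the law of cosines on triangle FCG: FG² = 8² + 8² − 2·8·8·cos(30°) = 17.15, so FG ≈ 4.14.
Step 2: By the inverse law of cosines on triangle CFG: cos(∠CFG) = (8² + 4.14² − 8²) / (2·8·4.14) = 17.15/66.26 = 0.2588, so ∠CFG = 75°.

Therefore, the measure of angle ∠CFG = 75°.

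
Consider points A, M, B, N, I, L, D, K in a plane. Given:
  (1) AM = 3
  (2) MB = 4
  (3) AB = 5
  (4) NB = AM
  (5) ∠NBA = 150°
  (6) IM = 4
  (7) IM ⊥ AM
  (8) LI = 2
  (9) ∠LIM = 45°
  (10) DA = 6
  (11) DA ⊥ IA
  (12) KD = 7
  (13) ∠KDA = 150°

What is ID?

Step 1: By the law of cosines on triangle IMA: IA² = 4² + 3² − 2·4·3·cos(90°) = 25, so IA = 5.
Step 2: By the law of cosines on triangle IAD: ID² = 5² + 6² − 2·5·6·cos(90°) = 61, so ID = √61.

Therefore, the length of ID = √61.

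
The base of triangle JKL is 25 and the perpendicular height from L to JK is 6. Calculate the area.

A triangle's area is half the area of a rectangle with the same base and height.
Area = (1/2) * 25 * 6 = 75.

75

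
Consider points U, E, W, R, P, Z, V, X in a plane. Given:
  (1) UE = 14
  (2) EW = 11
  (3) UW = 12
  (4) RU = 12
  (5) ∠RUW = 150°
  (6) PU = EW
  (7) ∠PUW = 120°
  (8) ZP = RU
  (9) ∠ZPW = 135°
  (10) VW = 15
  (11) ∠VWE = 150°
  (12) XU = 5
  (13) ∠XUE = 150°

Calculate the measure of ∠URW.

Step 1: By the law of cosines on triangle RUW: RW² = 12² + 12² − 2·12·12·cos(150°) = 537.42, so RW ≈ 23.18.
Step 2: By the inverse law of cosines on triangle URW: cos(∠URW) = (12² + 23.18² − 12²) / (2·12·23.18) = 537.42/556.37 = 0.9659, so ∠URW = 15°.

Therefore, the measure of angle ∠URW = 15°.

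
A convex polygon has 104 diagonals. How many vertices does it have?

Using d = n(n - 3)/2, we solve 104 = n(n - 3)/2.
So n(n - 3) = 208.
Testing n = 16: 16 * 13 = 208 = 208. Correct.
The polygon has 16 sides.

16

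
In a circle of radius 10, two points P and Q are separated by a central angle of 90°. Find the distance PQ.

Chord = 2(10) sin(45°) = 10*sqrt(2)

10*sqrt(2)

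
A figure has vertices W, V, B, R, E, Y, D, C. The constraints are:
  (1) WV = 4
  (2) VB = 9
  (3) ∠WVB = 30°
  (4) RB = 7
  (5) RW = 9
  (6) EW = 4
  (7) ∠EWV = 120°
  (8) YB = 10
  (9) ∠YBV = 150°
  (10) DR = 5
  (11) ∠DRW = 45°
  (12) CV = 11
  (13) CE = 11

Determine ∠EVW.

Step 1: By the law of cosines on triangle VWE: VE² = 4² + 4² − 2·4·4·cos(120°) = 48, so VE = 4·√3.
Step 2: By the inverse law of cosines on triangle EVW: cos(∠EVW) = ((4·√3)² + 4² − 4²) / (2·4·√3·4) = 48/55.43 = 0.866, so ∠EVW = 30°.

Therefore, the measure of angle ∠EVW = 30°.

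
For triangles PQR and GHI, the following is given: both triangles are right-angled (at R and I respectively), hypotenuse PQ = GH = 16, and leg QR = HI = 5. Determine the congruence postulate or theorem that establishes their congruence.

The given information provides:
both triangles are right-angled (at R and I respectively), hypotenuse PQ = GH = 16, and leg QR = HI = 5
This matches the HL congruence theorem.
The hypotenuse and one leg of two right triangles are equal (Hypotenuse-Leg).

HL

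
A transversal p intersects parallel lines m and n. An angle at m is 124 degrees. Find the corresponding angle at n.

Corresponding angles are equal: 124 degrees.

124 degrees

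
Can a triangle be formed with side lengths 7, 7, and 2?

Sort the sides: 2, 7, 7.
It suffices to check that the sum of the two smallest exceeds the largest:
2 + 7 = 9 > 7. ✓
Yes, a valid triangle can be formed.

Yes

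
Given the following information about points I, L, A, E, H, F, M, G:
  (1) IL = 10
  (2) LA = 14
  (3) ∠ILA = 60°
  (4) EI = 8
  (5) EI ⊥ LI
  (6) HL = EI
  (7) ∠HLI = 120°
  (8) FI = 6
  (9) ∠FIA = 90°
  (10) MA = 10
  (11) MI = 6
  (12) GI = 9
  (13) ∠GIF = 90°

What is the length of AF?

Step 1: By the law of cosines on triangle ALI: AI² = 14² + 10² − 2·14·10·cos(60°) = 156, so AI = 2·√39.
Step 2: By the law of cosines on triangle AIF: AF² = (2·√39)² + 6² − 2·2·√39·6·cos(90°) = 192, so AF = 8·√3.

Therefore, the length of AF = 8·√3.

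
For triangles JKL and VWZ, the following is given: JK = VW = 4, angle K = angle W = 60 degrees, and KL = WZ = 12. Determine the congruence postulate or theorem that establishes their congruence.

The given information provides:
JK = VW = 4, angle K = angle W = 60 degrees, and KL = WZ = 12
This matches the SAS congruence theorem.
Two pairs of corresponding sides and the included angle are equal (Side-Angle-Side).

SAS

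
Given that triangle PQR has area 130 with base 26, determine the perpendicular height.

Rearranging the area formula Area = (1/2) * base * height:
height = 2 * Area / base = 2 * 130 / 26 = 10.

10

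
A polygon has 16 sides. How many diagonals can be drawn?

Total line segments between 16 vertices = C(16,2) = 120.
Subtract the 16 sides: 120 - 16 = 104 diagonals.

104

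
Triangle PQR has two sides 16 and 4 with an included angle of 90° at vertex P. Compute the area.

Area = (1/2) * PQ * PR * sin(P)
Area = (1/2) * 16 * 4 * sin(90°)
Area = (1/2) * 16 * 4 * 1
Area = 32

32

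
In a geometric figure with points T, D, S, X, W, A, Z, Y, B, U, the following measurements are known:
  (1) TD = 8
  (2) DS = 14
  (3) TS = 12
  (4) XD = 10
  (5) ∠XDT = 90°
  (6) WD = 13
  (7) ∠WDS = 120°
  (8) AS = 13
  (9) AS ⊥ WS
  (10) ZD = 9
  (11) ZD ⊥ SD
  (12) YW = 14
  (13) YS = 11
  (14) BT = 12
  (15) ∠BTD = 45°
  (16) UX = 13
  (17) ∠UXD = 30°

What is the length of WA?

Step 1: By the law of cosines on triangle SDW: SW² = 14² + 13² − 2·14·13·cos(120°) = 547, so SW ≈ 23.39.
Step 2: By the law of cosines on triangle WSA: WA² = 23.39² + 13² − 2·23.39·13·cos(90°) = 716, so WA = 2·√179.

Therefore, the length of WA = 2·√179.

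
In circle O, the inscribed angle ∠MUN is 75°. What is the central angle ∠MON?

The inscribed angle theorem states that a central angle is always twice any inscribed angle that subtends the same arc.
Since the inscribed angle is 75°, the central angle = 2 × 75° = 150°.

150°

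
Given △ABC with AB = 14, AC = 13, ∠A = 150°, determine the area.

When two sides and the included angle are known, the area formula is (1/2)ab sin(C).
The height from one side to the opposite vertex is 13 sin(150°) = 13/2.
Area = (1/2) * 14 * 13/2 = 91/2.

91/2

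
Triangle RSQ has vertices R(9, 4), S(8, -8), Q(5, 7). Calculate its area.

Using the Shoelace formula for a triangle:
Area = (1/2)|x0(y1 - y2) + x1(y2 - y0) + x2(y0 - y1)|
Area = (1/2)|9(-8 - 7) + 8(7 - 4) + 5(4 - -8)|
Area = (1/2)|-135 + 24 + 60|
Area = (1/2)|-51|
Area = (1/2)(51)
Area = 51/2

51/2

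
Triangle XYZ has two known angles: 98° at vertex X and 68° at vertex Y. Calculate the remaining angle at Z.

Let angle Z = x. Then 98 + 68 + x = 180.
x = 180 - 166 = 14 degrees.

14 degrees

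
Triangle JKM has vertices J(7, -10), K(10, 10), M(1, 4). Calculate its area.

The Shoelace formula computes the area from vertex coordinates by summing cross products.
For vertices (7,-10), (10,10), (1,4):
Signed sum = 7*10 - 10*-10 + 10*4 - 1*10 + 1*-10 - 7*4
= 170 + 30 + -38 = 162
Area = (1/2)|162| = 81.

81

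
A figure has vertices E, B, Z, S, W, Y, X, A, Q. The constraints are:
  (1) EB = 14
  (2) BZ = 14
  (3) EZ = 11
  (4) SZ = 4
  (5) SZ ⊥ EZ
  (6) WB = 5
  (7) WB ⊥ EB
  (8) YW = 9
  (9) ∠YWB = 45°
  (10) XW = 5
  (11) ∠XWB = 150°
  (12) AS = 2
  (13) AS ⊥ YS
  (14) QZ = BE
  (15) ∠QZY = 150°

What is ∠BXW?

Step 1: By the law of cosines on triangle XWB: XB² = 5² + 5² − 2·5·5·cos(150°) = 93.3, so XB ≈ 9.66.
Step 2: By the inverse law of cosines on triangle BXW: cos(∠BXW) = (9.66² + 5² − 5²) / (2·9.66·5) = 93.3/96.59 = 0.9659, so ∠BXW = 15°.

Therefore, the measure of angle ∠BXW = 15°.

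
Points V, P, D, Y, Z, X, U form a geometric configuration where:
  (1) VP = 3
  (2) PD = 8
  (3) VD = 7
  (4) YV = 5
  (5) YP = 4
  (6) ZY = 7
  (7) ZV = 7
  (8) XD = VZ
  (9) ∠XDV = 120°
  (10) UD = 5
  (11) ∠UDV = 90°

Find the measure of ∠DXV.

From the given relations: XD = VZ = 7.
Step 1: By the law of cosines on triangle XDV: XV² = 7² + 7² − 2·7·7·cos(120°) = 147, so XV = 7·√3.
Step 2: By the inverse law of cosines on triangle DXV: cos(∠DXV) = (7² + (7·√3)² − 7²) / (2·7·7·√3) = 147/169.74 = 0.866, so ∠DXV = 30°.

Therefore, the measure of angle ∠DXV = 30°.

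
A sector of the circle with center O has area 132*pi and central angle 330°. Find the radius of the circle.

The sector covers 330°/360° = 11/12 of the full circle.
Full circle area = 132*pi / 11/12 = 144*pi.
Since full area = πr², we get r² = 144*pi/π = 144, so r = 12.

12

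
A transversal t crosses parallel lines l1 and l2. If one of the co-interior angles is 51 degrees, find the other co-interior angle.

Co-interior (same-side interior) angles are between the parallel lines on the same side of the transversal.
Unlike corresponding or alternate interior angles, they are supplementary rather than equal.
So the angle = 180 - 51 = 129 degrees.

129 degrees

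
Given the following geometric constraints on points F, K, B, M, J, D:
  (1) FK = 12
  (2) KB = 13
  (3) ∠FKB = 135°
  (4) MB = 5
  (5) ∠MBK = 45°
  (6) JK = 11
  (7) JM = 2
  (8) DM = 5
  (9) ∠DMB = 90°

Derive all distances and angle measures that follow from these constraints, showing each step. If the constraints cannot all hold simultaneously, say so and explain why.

The constraints are consistent.

Step 1: From FK = 12, KB = 13, and ∠FKB = 135°, by the law of cosines:
  FB² = FK² + KB² - 2·FK·KB·cos(135°) = 144 + 169 + 220.6 = 533.6
  FB ≈ 23.1

Step 2: From KB = 13, BM = 5, and ∠KBM = 45°, by the law of cosines:
  KM² = KB² + BM² - 2·KB·BM·cos(45°) = 169 + 25 - 91.92 = 102.1
  KM ≈ 10.1

Step 3: From BM = 5, MD = 5, and ∠BMD = 90°, by the law of cosines:
  BD² = BM² + MD² - 2·BM·MD·cos(90°) = 25 + 25 - 0 = 50
  BD = 5·√2

Step 4: From FB = 23.1, FK = 12, BK = 13, by the inverse law of cosines:
  cos(∠BFK) = (FB² + FK² - BK²) / (2·FB·FK)
  ∠BFK = 23.45°

Step 5: From KB = 13, KM = 10.1, BM = 5, by the inverse law of cosines:
  cos(∠BKM) = (KB² + KM² - BM²) / (2·KB·KM)
  ∠BKM = 20.48°

Step 6: From KJ = 11, KM = 10.1, JM = 2, by the inverse law of cosines:
  cos(∠JKM) = (KJ² + KM² - JM²) / (2·KJ·KM)
  ∠JKM = 9.73°

Step 7: From BD = 5·√2, BM = 5, DM = 5, by the inverse law of cosines:
  cos(∠DBM) = (BD² + BM² - DM²) / (2·BD·BM)
  ∠DBM = 45°

Step 8: From BF = 23.1, BK = 13, FK = 12, by the inverse law of cosines:
  cos(∠FBK) = (BF² + BK² - FK²) / (2·BF·BK)
  ∠FBK = 21.55°

Step 9: From MB = 5, MK = 10.1, BK = 13, by the inverse law of cosines:
  cos(∠BMK) = (MB² + MK² - BK²) / (2·MB·MK)
  ∠BMK = 114.52°

Step 10: From MJ = 2, MK = 10.1, JK = 11, by the inverse law of cosines:
  cos(∠JMK) = (MJ² + MK² - JK²) / (2·MJ·MK)
  ∠JMK = 111.67°

Step 11: From JK = 11, JM = 2, KM = 10.1, by the inverse law of cosines:
  cos(∠KJM) = (JK² + JM² - KM²) / (2·JK·JM)
  ∠KJM = 58.6°

Step 12: From DB = 5·√2, DM = 5, BM = 5, by the inverse law of cosines:
  cos(∠BDM) = (DB² + DM² - BM²) / (2·DB·DM)
  ∠BDM = 45°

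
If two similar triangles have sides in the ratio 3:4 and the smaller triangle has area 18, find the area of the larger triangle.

For similar figures, the area ratio equals the square of the side ratio.
Side ratio (the smaller triangle to the larger triangle) = 3:4, so area ratio = 3^2:4^2 = 9:16.
If the area of the smaller triangle is 18, then the area of the larger triangle = 18 * (16/9) = 32.

32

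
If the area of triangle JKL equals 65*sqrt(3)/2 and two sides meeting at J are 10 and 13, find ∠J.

sin(C) = 2 * 65*sqrt(3)/2 / (10 * 13) = sqrt(3)/2, so C = arcsin(sqrt(3)/2) = 60°.
Since sin(180° - C) = sin(C), the obtuse angle 120° gives the same area, so C = 60° or C = 120°.

60° or 120°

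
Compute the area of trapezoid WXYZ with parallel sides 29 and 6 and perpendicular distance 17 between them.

Area = (29 + 6) * 17 / 2 = 595 / 2 = 595/2

595/2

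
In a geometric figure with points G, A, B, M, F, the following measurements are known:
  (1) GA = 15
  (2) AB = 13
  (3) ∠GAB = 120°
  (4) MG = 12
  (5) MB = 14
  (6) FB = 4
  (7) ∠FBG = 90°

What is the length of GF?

Step 1: By the law of cosines on triangle BAG: BG² = 13² + 15² − 2·13·15·cos(120°) = 589, so BG ≈ 24.27.
Step 2: By the law of cosines on triangle GBF: GF² = 24.27² + 4² − 2·24.27·4·cos(90°) = 605, so GF = 11·√5.

Therefore, the length of GF = 11·√5.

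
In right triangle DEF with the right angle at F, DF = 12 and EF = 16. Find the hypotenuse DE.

By the Pythagorean theorem: DE^2 = DF^2 + EF^2
DE^2 = 12^2 + 16^2 = 144 + 256 = 400
DE = sqrt(400) = 20

20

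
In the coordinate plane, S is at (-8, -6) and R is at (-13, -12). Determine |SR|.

The horizontal distance is |-13 - -8| = 5 and the vertical distance is |-12 - -6| = 6.
By the Pythagorean theorem, d = sqrt(5^2 + 6^2) = sqrt(61).

sqrt(61)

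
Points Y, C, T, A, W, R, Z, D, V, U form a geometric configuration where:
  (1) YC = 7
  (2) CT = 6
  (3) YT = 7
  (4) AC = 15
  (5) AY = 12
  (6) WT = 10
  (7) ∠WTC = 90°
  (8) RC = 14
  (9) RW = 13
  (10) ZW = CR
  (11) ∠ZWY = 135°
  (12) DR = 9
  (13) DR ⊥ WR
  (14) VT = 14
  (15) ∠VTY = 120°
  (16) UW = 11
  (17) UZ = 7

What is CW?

Step 1: By the law of cosines on triangle CTW: CW² = 6² + 10² − 2·6·10·cos(90°) = 136, so CW = 2·√34.

Therefore, the length of CW = 2·√34.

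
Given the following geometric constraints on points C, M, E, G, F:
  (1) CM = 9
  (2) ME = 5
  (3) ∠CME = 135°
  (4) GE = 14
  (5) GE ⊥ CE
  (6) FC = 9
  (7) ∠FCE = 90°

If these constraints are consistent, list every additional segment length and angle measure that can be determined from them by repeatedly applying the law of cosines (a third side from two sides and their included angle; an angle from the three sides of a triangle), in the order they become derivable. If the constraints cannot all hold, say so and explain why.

The constraints are consistent. Derivable facts, in order:
After 1 step:
- CE ≈ 13.02
After 2 steps:
- CG ≈ 19.12
- EF ≈ 15.83
- ∠CEM = 29.25°
- ∠ECM = 15.75°
After 3 steps:
- ∠CEF = 34.64°
- ∠CFE = 55.36°
- ∠CGE = 42.93°
- ∠ECG = 47.07°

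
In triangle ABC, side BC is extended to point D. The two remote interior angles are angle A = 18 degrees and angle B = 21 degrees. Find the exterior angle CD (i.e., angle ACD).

The interior angle at C is 180 - 18 - 21 = 141 degrees.
The exterior angle and interior angle at C are supplementary:
Exterior angle = 180 - 141 = 39 degrees.

39 degrees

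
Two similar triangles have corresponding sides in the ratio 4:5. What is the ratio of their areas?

The ratio of areas of similar triangles equals the square of the side ratio.
Side ratio = 4:5
Area ratio = (4/5)^2 = 16/25 = 16:25

16:25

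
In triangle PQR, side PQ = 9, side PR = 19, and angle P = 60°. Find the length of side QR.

Law of cosines: QR^2 = 9^2 + 19^2 - 2(9)(19)cos(60°) = 271, so QR = sqrt(271).

sqrt(271)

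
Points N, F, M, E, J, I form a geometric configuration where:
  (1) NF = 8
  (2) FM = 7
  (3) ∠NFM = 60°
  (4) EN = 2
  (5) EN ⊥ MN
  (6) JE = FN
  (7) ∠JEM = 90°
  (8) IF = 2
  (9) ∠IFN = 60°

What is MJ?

From the given relations: JE = FN = 8.
Step 1: By the law of cosines on triangle NFM: NM² = 8² + 7² − 2·8·7·cos(60°) = 57, so NM = √57.
Step 2: By the law of cosines on triangle ENM: EM² = 2² + √57² − 2·2·√57·cos(90°) = 61, so EM = √61.
Step 3: By the law of cosines on triangle MEJ: MJ² = √61² + 8² − 2·√61·8·cos(90°) = 125, so MJ = 5·√5.

Therefore, the length of MJ = 5·√5.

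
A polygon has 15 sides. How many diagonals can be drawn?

Each of the 15 vertices connects to 12 non-adjacent vertices via diagonals.
Total connections = 15 × 12 = 180, but each diagonal is counted twice.
Number of diagonals = 180 / 2 = 90.

90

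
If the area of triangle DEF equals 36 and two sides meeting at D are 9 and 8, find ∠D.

From the SAS area formula Area = (1/2)ab sin(C), rearranging gives sin(C) = 2*Area/(ab).
sin(C) = 2 * 36 / (72) = 1.
Therefore C = arcsin(1) = 90°.

90°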